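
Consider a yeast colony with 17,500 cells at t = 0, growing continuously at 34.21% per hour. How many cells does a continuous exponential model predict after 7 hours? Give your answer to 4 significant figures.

P(7) = 17500 · e^(0.3421·7) = 17500 · e^(2.3947)
= 17500 · 10.96491 ≈ 191885.89

≈ 191,900 cells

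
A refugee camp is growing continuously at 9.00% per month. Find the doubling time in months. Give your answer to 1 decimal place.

doubling time = ln(2) / |r| = 0.69315 / 0.09

doubling time ≈ 7.7 months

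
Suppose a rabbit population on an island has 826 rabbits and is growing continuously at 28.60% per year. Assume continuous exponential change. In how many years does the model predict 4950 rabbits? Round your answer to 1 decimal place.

4950 = 826 · e^(0.286·t)
t = ln(4950/826) / 0.286 = ln(5.99274) / 0.286 = 1.79055 / 0.286

t ≈ 6.3 years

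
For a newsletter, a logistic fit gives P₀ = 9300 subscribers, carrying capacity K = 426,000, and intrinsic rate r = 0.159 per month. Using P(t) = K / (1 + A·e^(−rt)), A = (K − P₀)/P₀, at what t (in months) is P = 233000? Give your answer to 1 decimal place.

t ≈ 25.1 months

A = (426000 − 9300)/9300 = 44.80645
233000 = 426000/(1 + 44.80645·e^(−0.159t)) → 1 + 44.80645·e^(−0.159t) = 1.82833
e^(−0.159t) = 0.018487 → t = ln(54.09276)/0.159 = 3.9907/0.159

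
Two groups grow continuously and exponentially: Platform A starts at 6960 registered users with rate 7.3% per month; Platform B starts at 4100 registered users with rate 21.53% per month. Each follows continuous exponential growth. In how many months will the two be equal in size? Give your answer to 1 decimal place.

6960·e^(0.073t) = 4100·e^(0.2153t)
6960/4100 = e^((0.2153 − 0.073)t) → ln(1.69756) = 0.1423·t
t = 0.52919 / 0.1423

t ≈ 3.7 months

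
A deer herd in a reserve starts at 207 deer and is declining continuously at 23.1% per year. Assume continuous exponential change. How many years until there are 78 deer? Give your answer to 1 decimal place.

78 = 207 · e^(-0.231·t)
t = ln(78/207) / -0.231 = ln(0.37681) / -0.231 = -0.97601 / -0.231

t ≈ 4.2 years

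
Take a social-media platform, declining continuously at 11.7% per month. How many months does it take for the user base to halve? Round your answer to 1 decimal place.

half-life ≈ 5.9 months

half-life = ln(2) / |r| = 0.69315 / 0.117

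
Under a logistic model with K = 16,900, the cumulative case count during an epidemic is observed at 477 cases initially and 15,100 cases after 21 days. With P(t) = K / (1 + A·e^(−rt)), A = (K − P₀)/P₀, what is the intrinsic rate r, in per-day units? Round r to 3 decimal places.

r ≈ 0.270 per day

A = (16900 − 477)/477 = 34.42977
15100 = 16900/(1 + 34.42977·e^(−r·21)) → e^(−21r) = (1.11921 − 1)/34.42977 = 0.003462
r = −ln(0.003462)/21 = 5.66583/21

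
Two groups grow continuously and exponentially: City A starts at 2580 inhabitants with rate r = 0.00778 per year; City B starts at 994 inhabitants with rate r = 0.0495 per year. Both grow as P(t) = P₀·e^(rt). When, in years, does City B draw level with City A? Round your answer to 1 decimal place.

t ≈ 22.9 years

2580·e^(0.00778t) = 994·e^(0.0495t)
2580/994 = e^((0.0495 − 0.00778)t) → ln(2.59557) = 0.04172·t
t = 0.95381 / 0.04172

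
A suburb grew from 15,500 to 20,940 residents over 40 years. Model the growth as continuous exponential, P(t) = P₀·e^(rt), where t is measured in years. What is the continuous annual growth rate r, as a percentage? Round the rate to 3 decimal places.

20940 = 15500 · e^(r·40)
e^(40r) = 20940/15500 = 1.35097
r = ln(1.35097) / 40 = 0.30082 / 40

r ≈ 0.752% per year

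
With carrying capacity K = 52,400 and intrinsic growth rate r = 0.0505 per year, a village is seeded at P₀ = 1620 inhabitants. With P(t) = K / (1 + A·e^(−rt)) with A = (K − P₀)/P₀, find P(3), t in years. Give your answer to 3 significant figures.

≈ 1,880 inhabitants

A = (52400 − 1620)/1620 = 31.34568
P(3) = 52400 / (1 + 31.34568·e^(−0.0505·3)) = 52400 / (1 + 31.34568·0.859418)
= 52400 / 27.93904 ≈ 1875.51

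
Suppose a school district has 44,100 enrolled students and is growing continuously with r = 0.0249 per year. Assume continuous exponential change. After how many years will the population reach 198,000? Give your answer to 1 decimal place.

t ≈ 60.3 years

198000 = 44100 · e^(0.0249·t)
t = ln(198000/44100) / 0.0249 = ln(4.4898) / 0.0249 = 1.50181 / 0.0249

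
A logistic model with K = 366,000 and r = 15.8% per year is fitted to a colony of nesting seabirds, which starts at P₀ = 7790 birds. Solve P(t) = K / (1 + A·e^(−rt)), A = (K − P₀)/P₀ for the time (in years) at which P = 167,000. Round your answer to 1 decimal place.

t ≈ 23.1 years

A = (366000 − 7790)/7790 = 45.98331
167000 = 366000/(1 + 45.98331·e^(−0.158t)) → 1 + 45.98331·e^(−0.158t) = 2.19162
e^(−0.158t) = 0.025914 → t = ln(38.58901)/0.158 = 3.65297/0.158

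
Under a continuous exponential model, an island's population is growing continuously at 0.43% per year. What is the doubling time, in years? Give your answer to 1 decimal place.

doubling time ≈ 161.2 years

doubling time = ln(2) / |r| = 0.69315 / 0.0043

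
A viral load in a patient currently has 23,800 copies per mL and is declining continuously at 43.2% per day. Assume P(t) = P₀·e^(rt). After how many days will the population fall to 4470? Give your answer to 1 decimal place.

t ≈ 3.9 days

4470 = 23800 · e^(-0.432·t)
t = ln(4470/23800) / -0.432 = ln(0.18782) / -0.432 = -1.6723 / -0.432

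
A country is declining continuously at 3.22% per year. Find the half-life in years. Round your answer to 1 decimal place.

half-life ≈ 21.5 years

half-life = ln(2) / |r| = 0.69315 / 0.0322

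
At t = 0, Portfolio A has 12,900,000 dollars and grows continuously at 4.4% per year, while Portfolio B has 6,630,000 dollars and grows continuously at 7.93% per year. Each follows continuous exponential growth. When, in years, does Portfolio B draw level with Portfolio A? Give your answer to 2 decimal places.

12900000·e^(0.044t) = 6630000·e^(0.0793t)
12900000/6630000 = e^((0.0793 − 0.044)t) → ln(1.9457) = 0.0353·t
t = 0.66562 / 0.0353

t ≈ 18.86 years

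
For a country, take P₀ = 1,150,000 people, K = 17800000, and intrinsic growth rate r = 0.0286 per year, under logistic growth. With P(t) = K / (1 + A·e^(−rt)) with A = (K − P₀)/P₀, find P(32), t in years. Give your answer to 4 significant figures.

A = (17800000 − 1150000)/1150000 = 14.47826
P(32) = 17800000 / (1 + 14.47826·e^(−0.0286·32)) = 17800000 / (1 + 14.47826·0.400437)
= 17800000 / 6.79762 ≈ 2618561.8

≈ 2,619,000 people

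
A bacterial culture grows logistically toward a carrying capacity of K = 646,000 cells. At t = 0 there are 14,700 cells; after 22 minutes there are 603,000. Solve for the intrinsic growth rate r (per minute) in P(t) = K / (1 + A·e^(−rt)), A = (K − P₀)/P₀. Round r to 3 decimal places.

A = (646000 − 14700)/14700 = 42.94558
603000 = 646000/(1 + 42.94558·e^(−r·22)) → e^(−22r) = (1.07131 − 1)/42.94558 = 0.00166
r = −ln(0.00166)/22 = 6.40065/22

r ≈ 0.291 per minute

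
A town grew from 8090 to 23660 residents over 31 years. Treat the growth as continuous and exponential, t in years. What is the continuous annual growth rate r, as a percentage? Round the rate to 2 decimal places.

r ≈ 3.46% per year

23660 = 8090 · e^(r·31)
e^(31r) = 23660/8090 = 2.9246
r = ln(2.9246) / 31 = 1.07316 / 31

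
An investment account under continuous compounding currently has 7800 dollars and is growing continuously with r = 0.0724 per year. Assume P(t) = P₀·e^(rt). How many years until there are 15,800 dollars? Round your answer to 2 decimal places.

t ≈ 9.75 years

15800 = 7800 · e^(0.0724·t)
t = ln(15800/7800) / 0.0724 = ln(2.02564) / 0.0724 = 0.70589 / 0.0724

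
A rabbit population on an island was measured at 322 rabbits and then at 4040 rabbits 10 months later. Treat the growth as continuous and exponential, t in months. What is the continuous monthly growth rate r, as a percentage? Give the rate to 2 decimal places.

r ≈ 25.29% per month

4040 = 322 · e^(r·10)
e^(10r) = 4040/322 = 12.54658
r = ln(12.54658) / 10 = 2.52945 / 10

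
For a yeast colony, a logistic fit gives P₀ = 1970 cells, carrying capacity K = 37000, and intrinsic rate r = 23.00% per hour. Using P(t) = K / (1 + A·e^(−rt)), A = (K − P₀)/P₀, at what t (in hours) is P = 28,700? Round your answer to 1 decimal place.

A = (37000 − 1970)/1970 = 17.78173
28700 = 37000/(1 + 17.78173·e^(−0.23t)) → 1 + 17.78173·e^(−0.23t) = 1.2892
e^(−0.23t) = 0.016264 → t = ln(61.48621)/0.23 = 4.11881/0.23

t ≈ 17.9 hours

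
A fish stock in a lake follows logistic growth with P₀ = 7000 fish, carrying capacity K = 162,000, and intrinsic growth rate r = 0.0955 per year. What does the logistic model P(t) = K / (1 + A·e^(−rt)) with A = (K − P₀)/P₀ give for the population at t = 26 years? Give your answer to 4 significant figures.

≈ 56,870 fish

A = (162000 − 7000)/7000 = 22.14286
P(26) = 162000 / (1 + 22.14286·e^(−0.0955·26)) = 162000 / (1 + 22.14286·0.083492)
= 162000 / 2.84876 ≈ 56866.85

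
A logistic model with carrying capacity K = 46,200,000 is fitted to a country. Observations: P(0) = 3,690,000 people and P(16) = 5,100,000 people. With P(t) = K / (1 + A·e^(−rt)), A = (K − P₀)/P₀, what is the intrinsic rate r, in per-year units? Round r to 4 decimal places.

A = (46200000 − 3690000)/3690000 = 11.52033
5100000 = 46200000/(1 + 11.52033·e^(−r·16)) → e^(−16r) = (9.05882 − 1)/11.52033 = 0.699531
r = −ln(0.699531)/16 = 0.35735/16

r ≈ 0.0223 per year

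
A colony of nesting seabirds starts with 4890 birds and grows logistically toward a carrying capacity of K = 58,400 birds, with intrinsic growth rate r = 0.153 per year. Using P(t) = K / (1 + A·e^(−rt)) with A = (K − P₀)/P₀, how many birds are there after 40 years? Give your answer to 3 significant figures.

A = (58400 − 4890)/4890 = 10.94274
P(40) = 58400 / (1 + 10.94274·e^(−0.153·40)) = 58400 / (1 + 10.94274·0.002198)
= 58400 / 1.02406 ≈ 57028.07

≈ 57,000 birds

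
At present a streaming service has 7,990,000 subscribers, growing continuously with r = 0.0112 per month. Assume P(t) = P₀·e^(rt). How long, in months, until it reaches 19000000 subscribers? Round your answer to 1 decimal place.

19000000 = 7990000 · e^(0.0112·t)
t = ln(19000000/7990000) / 0.0112 = ln(2.37797) / 0.0112 = 0.86625 / 0.0112

t ≈ 77.3 months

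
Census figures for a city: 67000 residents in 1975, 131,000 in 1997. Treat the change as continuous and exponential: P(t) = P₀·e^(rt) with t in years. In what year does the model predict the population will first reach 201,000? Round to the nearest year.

r = ln(131000/67000) / 22 = 0.6705/22 ≈ 0.030477 per year
t = ln(201000/67000) / r = 1.09861/0.030477 ≈ 36.05 years after 1975

year 2011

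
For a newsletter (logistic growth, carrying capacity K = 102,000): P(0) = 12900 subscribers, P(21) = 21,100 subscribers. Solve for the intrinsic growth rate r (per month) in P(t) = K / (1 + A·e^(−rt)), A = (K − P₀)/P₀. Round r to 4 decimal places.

A = (102000 − 12900)/12900 = 6.90698
21100 = 102000/(1 + 6.90698·e^(−r·21)) → e^(−21r) = (4.83412 − 1)/6.90698 = 0.555109
r = −ln(0.555109)/21 = 0.58859/21

r ≈ 0.0280 per month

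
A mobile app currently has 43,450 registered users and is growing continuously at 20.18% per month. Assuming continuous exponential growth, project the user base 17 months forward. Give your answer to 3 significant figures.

P(17) = 43450 · e^(0.2018·17) = 43450 · e^(3.4306)
= 43450 · 30.89517 ≈ 1342395.32

≈ 1,340,000 registered users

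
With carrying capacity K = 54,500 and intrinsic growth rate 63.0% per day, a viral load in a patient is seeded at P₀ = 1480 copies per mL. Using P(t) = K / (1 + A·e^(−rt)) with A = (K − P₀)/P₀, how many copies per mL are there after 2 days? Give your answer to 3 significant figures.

≈ 4,880 copies per mL

A = (54500 − 1480)/1480 = 35.82432
P(2) = 54500 / (1 + 35.82432·e^(−0.63·2)) = 54500 / (1 + 35.82432·0.283654)
= 54500 / 11.16171 ≈ 4882.76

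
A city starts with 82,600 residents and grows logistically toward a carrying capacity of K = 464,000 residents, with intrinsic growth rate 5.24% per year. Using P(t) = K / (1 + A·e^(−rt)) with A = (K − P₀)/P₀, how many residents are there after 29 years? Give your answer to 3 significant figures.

A = (464000 − 82600)/82600 = 4.61743
P(29) = 464000 / (1 + 4.61743·e^(−0.0524·29)) = 464000 / (1 + 4.61743·0.218799)
= 464000 / 2.01029 ≈ 230812.28

≈ 231,000 residents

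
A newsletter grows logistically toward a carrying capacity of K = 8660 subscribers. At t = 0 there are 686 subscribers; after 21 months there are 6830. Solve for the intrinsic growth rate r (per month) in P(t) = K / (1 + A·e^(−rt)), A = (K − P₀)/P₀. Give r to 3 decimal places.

r ≈ 0.180 per month

A = (8660 − 686)/686 = 11.62391
6830 = 8660/(1 + 11.62391·e^(−r·21)) → e^(−21r) = (1.26794 − 1)/11.62391 = 0.02305
r = −ln(0.02305)/21 = 3.77007/21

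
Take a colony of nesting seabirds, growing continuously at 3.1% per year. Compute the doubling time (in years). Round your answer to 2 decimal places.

doubling time = ln(2) / |r| = 0.69315 / 0.031

doubling time ≈ 22.36 years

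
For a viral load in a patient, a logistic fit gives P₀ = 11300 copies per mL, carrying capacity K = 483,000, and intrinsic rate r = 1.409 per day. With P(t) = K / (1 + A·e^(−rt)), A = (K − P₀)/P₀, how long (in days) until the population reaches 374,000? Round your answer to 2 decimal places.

t ≈ 3.52 days

A = (483000 − 11300)/11300 = 41.74336
374000 = 483000/(1 + 41.74336·e^(−1.409t)) → 1 + 41.74336·e^(−1.409t) = 1.29144
e^(−1.409t) = 0.006982 → t = ln(143.22952)/1.409 = 4.96445/1.409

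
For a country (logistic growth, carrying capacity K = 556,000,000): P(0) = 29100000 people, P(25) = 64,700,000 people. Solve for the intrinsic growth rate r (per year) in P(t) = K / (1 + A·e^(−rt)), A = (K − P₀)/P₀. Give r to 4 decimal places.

r ≈ 0.0348 per year

A = (556000000 − 29100000)/29100000 = 18.10653
64700000 = 556000000/(1 + 18.10653·e^(−r·25)) → e^(−25r) = (8.59351 − 1)/18.10653 = 0.41938
r = −ln(0.41938)/25 = 0.86898/25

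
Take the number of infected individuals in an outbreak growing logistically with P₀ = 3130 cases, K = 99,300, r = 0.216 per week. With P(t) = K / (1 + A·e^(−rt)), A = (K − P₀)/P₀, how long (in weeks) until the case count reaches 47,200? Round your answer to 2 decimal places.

t ≈ 15.40 weeks

A = (99300 − 3130)/3130 = 30.72524
47200 = 99300/(1 + 30.72524·e^(−0.216t)) → 1 + 30.72524·e^(−0.216t) = 2.10381
e^(−0.216t) = 0.035925 → t = ln(27.83553)/0.216 = 3.32631/0.216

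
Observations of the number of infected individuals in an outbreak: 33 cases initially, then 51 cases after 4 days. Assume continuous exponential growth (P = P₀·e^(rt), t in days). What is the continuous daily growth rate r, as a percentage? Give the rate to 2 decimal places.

51 = 33 · e^(r·4)
e^(4r) = 51/33 = 1.54545
r = ln(1.54545) / 4 = 0.43532 / 4

r ≈ 10.88% per day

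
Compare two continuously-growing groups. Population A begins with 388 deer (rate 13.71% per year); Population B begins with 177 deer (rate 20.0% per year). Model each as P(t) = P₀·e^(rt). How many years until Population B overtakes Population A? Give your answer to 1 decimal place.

t ≈ 12.5 years

388·e^(0.1371t) = 177·e^(0.2t)
388/177 = e^((0.2 − 0.1371)t) → ln(2.19209) = 0.0629·t
t = 0.78486 / 0.0629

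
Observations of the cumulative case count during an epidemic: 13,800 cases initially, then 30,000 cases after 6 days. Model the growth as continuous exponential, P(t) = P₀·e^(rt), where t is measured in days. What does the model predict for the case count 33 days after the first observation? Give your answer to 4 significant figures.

r = ln(30000/13800) / 6 ≈ 0.129421 per day
P(33) = 13800 · e^(0.129421·33) = 13800 · 71.58663 ≈ 987895.51

≈ 987,900 cases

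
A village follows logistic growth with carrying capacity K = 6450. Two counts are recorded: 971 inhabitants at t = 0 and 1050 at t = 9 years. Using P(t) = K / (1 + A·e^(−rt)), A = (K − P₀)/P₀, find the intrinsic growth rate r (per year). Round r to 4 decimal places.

A = (6450 − 971)/971 = 5.64264
1050 = 6450/(1 + 5.64264·e^(−r·9)) → e^(−9r) = (6.14286 − 1)/5.64264 = 0.911428
r = −ln(0.911428)/9 = 0.09274/9

r ≈ 0.0103 per year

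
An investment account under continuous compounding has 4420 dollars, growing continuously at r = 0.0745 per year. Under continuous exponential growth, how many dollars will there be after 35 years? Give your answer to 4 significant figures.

≈ 59,960 dollars

P(35) = 4420 · e^(0.0745·35) = 4420 · e^(2.6075)
= 4420 · 13.5651 ≈ 59957.72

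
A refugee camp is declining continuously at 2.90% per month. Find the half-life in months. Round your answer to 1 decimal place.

half-life = ln(2) / |r| = 0.69315 / 0.029

half-life ≈ 23.9 months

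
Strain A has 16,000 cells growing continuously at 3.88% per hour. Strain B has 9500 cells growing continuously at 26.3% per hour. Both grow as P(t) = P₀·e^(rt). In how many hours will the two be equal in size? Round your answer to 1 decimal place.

t ≈ 2.3 hours

16000·e^(0.0388t) = 9500·e^(0.263t)
16000/9500 = e^((0.263 − 0.0388)t) → ln(1.68421) = 0.2242·t
t = 0.5213 / 0.2242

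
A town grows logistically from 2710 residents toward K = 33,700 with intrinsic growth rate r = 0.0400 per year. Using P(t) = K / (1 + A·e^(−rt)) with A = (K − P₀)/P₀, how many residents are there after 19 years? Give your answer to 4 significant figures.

≈ 5,309 residents

A = (33700 − 2710)/2710 = 11.43542
P(19) = 33700 / (1 + 11.43542·e^(−0.04·19)) = 33700 / (1 + 11.43542·0.467666)
= 33700 / 6.34796 ≈ 5308.79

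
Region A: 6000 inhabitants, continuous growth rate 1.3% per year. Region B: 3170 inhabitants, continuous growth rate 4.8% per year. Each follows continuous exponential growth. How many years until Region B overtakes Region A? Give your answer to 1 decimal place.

6000·e^(0.013t) = 3170·e^(0.048t)
6000/3170 = e^((0.048 − 0.013)t) → ln(1.89274) = 0.035·t
t = 0.63803 / 0.035

t ≈ 18.2 years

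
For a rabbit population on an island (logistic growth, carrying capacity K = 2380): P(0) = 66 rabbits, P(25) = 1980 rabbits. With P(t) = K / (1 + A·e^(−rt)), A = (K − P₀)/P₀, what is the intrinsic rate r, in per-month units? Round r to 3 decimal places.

A = (2380 − 66)/66 = 35.06061
1980 = 2380/(1 + 35.06061·e^(−r·25)) → e^(−25r) = (1.20202 − 1)/35.06061 = 0.005762
r = −ln(0.005762)/25 = 5.15647/25

r ≈ 0.206 per month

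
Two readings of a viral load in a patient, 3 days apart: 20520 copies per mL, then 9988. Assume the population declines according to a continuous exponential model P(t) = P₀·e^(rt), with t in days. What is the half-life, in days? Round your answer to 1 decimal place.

half-life ≈ 2.9 days

r = ln(9988/20520) / 3 = ln(0.48674) / 3 ≈ -0.240005 per day
half-life = ln 2 / |r| = 0.69315 / 0.240005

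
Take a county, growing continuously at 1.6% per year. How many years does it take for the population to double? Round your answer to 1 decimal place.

doubling time = ln(2) / |r| = 0.69315 / 0.016

doubling time ≈ 43.3 years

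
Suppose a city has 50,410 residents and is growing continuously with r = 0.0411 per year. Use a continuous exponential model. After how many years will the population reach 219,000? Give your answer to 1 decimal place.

t ≈ 35.7 years

219000 = 50410 · e^(0.0411·t)
t = ln(219000/50410) / 0.0411 = ln(4.34438) / 0.0411 = 1.46888 / 0.0411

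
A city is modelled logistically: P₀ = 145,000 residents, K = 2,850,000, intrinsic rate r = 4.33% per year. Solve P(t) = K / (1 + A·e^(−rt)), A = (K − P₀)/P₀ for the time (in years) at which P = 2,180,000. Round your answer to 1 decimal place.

t ≈ 94.8 years

A = (2850000 − 145000)/145000 = 18.65517
2180000 = 2850000/(1 + 18.65517·e^(−0.0433t)) → 1 + 18.65517·e^(−0.0433t) = 1.30734
e^(−0.0433t) = 0.016475 → t = ln(60.69892)/0.0433 = 4.10593/0.0433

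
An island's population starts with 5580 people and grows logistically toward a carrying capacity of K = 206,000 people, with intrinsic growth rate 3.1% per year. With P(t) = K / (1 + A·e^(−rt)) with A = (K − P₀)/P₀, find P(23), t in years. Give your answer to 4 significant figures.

≈ 11,070 people

A = (206000 − 5580)/5580 = 35.91756
P(23) = 206000 / (1 + 35.91756·e^(−0.031·23)) = 206000 / (1 + 35.91756·0.490171)
= 206000 / 18.60576 ≈ 11071.84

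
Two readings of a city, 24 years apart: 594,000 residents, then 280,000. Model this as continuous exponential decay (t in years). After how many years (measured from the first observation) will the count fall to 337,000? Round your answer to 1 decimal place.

r = ln(280000/594000) / 24 ≈ -0.031337 per year
t = ln(337000/594000) / r = -0.5668 / -0.031337 ≈ 18.087

t ≈ 18.1 years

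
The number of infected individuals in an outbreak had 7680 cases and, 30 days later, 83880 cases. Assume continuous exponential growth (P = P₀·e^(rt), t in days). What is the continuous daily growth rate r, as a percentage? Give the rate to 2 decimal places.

r ≈ 7.97% per day

83880 = 7680 · e^(r·30)
e^(30r) = 83880/7680 = 10.92188
r = ln(10.92188) / 30 = 2.39077 / 30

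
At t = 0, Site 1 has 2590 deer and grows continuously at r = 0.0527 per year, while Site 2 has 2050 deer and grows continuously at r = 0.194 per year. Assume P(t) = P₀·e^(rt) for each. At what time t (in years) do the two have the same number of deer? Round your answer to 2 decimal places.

2590·e^(0.0527t) = 2050·e^(0.194t)
2590/2050 = e^((0.194 − 0.0527)t) → ln(1.26341) = 0.1413·t
t = 0.23382 / 0.1413

t ≈ 1.65 years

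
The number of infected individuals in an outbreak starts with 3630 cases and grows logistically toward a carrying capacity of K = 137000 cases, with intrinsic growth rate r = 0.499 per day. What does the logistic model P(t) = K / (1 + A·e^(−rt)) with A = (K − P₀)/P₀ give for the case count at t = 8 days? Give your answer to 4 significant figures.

A = (137000 − 3630)/3630 = 36.74105
P(8) = 137000 / (1 + 36.74105·e^(−0.499·8)) = 137000 / (1 + 36.74105·0.018463)
= 137000 / 1.67834 ≈ 81628.24

≈ 81,630 cases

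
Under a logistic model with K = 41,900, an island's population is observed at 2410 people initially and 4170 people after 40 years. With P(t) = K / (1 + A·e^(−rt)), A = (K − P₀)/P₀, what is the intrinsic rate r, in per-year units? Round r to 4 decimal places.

A = (41900 − 2410)/2410 = 16.38589
4170 = 41900/(1 + 16.38589·e^(−r·40)) → e^(−40r) = (10.04796 − 1)/16.38589 = 0.55218
r = −ln(0.55218)/40 = 0.59388/40

r ≈ 0.0148 per year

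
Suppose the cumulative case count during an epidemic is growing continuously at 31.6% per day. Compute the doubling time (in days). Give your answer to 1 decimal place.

doubling time = ln(2) / |r| = 0.69315 / 0.316

doubling time ≈ 2.2 days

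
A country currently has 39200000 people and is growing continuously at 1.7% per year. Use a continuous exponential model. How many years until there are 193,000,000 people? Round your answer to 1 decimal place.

193000000 = 39200000 · e^(0.017·t)
t = ln(193000000/39200000) / 0.017 = ln(4.92347) / 0.017 = 1.59401 / 0.017

t ≈ 93.8 years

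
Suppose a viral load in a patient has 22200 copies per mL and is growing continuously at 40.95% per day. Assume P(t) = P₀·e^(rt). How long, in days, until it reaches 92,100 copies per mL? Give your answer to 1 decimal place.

t ≈ 3.5 days

92100 = 22200 · e^(0.4095·t)
t = ln(92100/22200) / 0.4095 = ln(4.14865) / 0.4095 = 1.42278 / 0.4095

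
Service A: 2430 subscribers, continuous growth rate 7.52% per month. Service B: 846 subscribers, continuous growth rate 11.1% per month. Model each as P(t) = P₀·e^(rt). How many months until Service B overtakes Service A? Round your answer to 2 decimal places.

2430·e^(0.0752t) = 846·e^(0.111t)
2430/846 = e^((0.111 − 0.0752)t) → ln(2.87234) = 0.0358·t
t = 1.05513 / 0.0358

t ≈ 29.47 months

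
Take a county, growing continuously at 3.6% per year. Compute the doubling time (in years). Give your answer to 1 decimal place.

doubling time = ln(2) / |r| = 0.69315 / 0.036

doubling time ≈ 19.3 years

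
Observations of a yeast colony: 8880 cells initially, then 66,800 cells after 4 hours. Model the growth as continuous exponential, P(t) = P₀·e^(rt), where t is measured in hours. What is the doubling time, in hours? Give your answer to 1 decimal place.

doubling time ≈ 1.4 hours

r = ln(66800/8880) / 4 = ln(7.52252) / 4 ≈ 0.504475 per hour
doubling time = ln 2 / |r| = 0.69315 / 0.504475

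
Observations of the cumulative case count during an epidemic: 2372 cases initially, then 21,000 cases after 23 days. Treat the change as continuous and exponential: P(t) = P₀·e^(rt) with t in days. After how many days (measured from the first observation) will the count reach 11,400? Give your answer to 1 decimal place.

t ≈ 16.6 days

r = ln(21000/2372) / 23 ≈ 0.094817 per day
t = ln(11400/2372) / r = 1.56988 / 0.094817 ≈ 16.557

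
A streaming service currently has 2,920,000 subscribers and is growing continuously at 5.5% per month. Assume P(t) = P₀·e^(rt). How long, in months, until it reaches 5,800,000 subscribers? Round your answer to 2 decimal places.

5800000 = 2920000 · e^(0.055·t)
t = ln(5800000/2920000) / 0.055 = ln(1.9863) / 0.055 = 0.68627 / 0.055

t ≈ 12.48 months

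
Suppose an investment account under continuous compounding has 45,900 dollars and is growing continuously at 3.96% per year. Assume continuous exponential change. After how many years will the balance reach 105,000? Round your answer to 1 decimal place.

105000 = 45900 · e^(0.0396·t)
t = ln(105000/45900) / 0.0396 = ln(2.28758) / 0.0396 = 0.8275 / 0.0396

t ≈ 20.9 years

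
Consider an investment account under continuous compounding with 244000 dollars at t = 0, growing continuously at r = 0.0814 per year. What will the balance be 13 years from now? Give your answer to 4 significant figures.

P(13) = 244000 · e^(0.0814·13) = 244000 · e^(1.0582)
= 244000 · 2.88118 ≈ 703007.97

≈ 703,000 dollars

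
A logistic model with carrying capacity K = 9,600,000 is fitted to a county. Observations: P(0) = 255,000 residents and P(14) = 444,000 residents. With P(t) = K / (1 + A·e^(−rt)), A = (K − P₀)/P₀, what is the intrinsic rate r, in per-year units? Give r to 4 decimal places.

A = (9600000 − 255000)/255000 = 36.64706
444000 = 9600000/(1 + 36.64706·e^(−r·14)) → e^(−14r) = (21.62162 − 1)/36.64706 = 0.562709
r = −ln(0.562709)/14 = 0.57499/14

r ≈ 0.0411 per year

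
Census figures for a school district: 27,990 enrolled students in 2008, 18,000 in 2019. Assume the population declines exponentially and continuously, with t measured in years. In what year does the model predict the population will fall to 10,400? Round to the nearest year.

year 2033

r = ln(18000/27990) / 11 = -0.44148/11 ≈ -0.040134 per year
t = ln(10400/27990) / r = -0.99004/-0.040134 ≈ 24.67 years after 2008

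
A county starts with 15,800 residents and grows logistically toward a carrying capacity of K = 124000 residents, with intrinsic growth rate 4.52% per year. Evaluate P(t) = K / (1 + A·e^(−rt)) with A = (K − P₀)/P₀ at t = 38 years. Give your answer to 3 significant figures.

A = (124000 − 15800)/15800 = 6.8481
P(38) = 124000 / (1 + 6.8481·e^(−0.0452·38)) = 124000 / (1 + 6.8481·0.179496)
= 124000 / 2.22921 ≈ 55625.09

≈ 55,600 residents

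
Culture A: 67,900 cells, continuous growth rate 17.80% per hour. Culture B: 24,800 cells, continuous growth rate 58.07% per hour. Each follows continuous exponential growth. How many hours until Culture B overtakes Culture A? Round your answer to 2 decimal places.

67900·e^(0.178t) = 24800·e^(0.5807t)
67900/24800 = e^((0.5807 − 0.178)t) → ln(2.7379) = 0.4027·t
t = 1.00719 / 0.4027

t ≈ 2.50 hours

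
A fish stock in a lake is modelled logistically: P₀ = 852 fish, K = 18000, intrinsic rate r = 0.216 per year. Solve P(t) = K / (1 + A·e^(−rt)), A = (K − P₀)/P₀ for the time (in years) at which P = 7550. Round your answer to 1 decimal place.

A = (18000 − 852)/852 = 20.12676
7550 = 18000/(1 + 20.12676·e^(−0.216t)) → 1 + 20.12676·e^(−0.216t) = 2.38411
e^(−0.216t) = 0.068769 → t = ln(14.54134)/0.216 = 2.677/0.216

t ≈ 12.4 years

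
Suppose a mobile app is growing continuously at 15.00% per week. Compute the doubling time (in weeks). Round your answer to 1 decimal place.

doubling time ≈ 4.6 weeks

doubling time = ln(2) / |r| = 0.69315 / 0.15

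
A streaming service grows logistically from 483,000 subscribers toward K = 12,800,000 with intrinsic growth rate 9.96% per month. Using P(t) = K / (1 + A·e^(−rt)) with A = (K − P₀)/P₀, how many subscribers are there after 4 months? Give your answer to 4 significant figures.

A = (12800000 − 483000)/483000 = 25.50104
P(4) = 12800000 / (1 + 25.50104·e^(−0.0996·4)) = 12800000 / (1 + 25.50104·0.671393)
= 12800000 / 18.12123 ≈ 706353.93

≈ 706,400 subscribers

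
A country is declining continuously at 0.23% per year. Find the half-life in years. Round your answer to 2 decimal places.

half-life ≈ 301.37 years

half-life = ln(2) / |r| = 0.69315 / 0.0023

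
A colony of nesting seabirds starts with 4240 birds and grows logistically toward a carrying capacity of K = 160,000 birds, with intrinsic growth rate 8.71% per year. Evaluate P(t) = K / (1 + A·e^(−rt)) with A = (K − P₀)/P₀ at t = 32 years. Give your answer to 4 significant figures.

A = (160000 − 4240)/4240 = 36.73585
P(32) = 160000 / (1 + 36.73585·e^(−0.0871·32)) = 160000 / (1 + 36.73585·0.061593)
= 160000 / 3.26269 ≈ 49039.33

≈ 49,040 birds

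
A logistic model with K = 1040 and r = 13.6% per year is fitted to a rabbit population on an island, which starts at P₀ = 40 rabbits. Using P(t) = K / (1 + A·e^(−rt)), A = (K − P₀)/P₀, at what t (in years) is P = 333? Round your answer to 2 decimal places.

A = (1040 − 40)/40 = 25
333 = 1040/(1 + 25·e^(−0.136t)) → 1 + 25·e^(−0.136t) = 3.12312
e^(−0.136t) = 0.084925 → t = ln(11.77511)/0.136 = 2.46599/0.136

t ≈ 18.13 years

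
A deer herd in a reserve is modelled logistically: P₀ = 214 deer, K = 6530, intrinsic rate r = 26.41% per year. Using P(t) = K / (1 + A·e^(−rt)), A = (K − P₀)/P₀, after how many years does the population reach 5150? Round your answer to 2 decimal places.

t ≈ 17.80 years

A = (6530 − 214)/214 = 29.51402
5150 = 6530/(1 + 29.51402·e^(−0.2641t)) → 1 + 29.51402·e^(−0.2641t) = 1.26796
e^(−0.2641t) = 0.009079 → t = ln(110.1429)/0.2641 = 4.70178/0.2641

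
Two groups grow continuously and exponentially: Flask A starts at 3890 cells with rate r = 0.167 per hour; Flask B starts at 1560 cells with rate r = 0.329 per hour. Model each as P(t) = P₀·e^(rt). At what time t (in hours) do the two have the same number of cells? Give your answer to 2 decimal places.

3890·e^(0.167t) = 1560·e^(0.329t)
3890/1560 = e^((0.329 − 0.167)t) → ln(2.49359) = 0.162·t
t = 0.91372 / 0.162

t ≈ 5.64 hours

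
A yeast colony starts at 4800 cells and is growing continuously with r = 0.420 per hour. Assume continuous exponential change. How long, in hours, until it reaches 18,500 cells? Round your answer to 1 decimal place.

18500 = 4800 · e^(0.42·t)
t = ln(18500/4800) / 0.42 = ln(3.85417) / 0.42 = 1.34915 / 0.42

t ≈ 3.2 hours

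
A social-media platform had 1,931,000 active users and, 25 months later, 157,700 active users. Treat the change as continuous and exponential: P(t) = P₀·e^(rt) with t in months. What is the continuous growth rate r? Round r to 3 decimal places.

157700 = 1931000 · e^(r·25)
e^(25r) = 157700/1931000 = 0.08167
r = ln(0.08167) / 25 = -2.5051 / 25

r ≈ -0.100 per month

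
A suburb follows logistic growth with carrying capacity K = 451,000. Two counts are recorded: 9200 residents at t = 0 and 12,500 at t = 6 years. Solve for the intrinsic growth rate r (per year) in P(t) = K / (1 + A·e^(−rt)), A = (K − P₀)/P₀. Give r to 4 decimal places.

r ≈ 0.0523 per year

A = (451000 − 9200)/9200 = 48.02174
12500 = 451000/(1 + 48.02174·e^(−r·6)) → e^(−6r) = (36.08 − 1)/48.02174 = 0.730502
r = −ln(0.730502)/6 = 0.31402/6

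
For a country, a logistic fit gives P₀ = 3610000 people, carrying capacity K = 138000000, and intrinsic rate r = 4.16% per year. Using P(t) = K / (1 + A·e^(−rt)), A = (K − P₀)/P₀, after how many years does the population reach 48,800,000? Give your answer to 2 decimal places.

t ≈ 72.45 years

A = (138000000 − 3610000)/3610000 = 37.22715
48800000 = 138000000/(1 + 37.22715·e^(−0.0416t)) → 1 + 37.22715·e^(−0.0416t) = 2.82787
e^(−0.0416t) = 0.0491 → t = ln(20.36642)/0.0416 = 3.01389/0.0416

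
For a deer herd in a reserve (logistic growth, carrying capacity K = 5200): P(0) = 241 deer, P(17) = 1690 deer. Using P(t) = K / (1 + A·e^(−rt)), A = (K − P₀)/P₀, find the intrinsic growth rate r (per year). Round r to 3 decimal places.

r ≈ 0.135 per year

A = (5200 − 241)/241 = 20.57676
1690 = 5200/(1 + 20.57676·e^(−r·17)) → e^(−17r) = (3.07692 − 1)/20.57676 = 0.100935
r = −ln(0.100935)/17 = 2.29327/17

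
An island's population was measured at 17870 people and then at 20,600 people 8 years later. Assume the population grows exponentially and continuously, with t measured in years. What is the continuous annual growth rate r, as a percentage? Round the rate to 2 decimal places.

r ≈ 1.78% per year

20600 = 17870 · e^(r·8)
e^(8r) = 20600/17870 = 1.15277
r = ln(1.15277) / 8 = 0.14217 / 8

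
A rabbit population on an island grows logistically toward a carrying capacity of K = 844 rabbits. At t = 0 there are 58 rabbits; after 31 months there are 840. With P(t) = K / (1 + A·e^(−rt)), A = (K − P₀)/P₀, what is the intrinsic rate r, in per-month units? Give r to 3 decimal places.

r ≈ 0.257 per month

A = (844 − 58)/58 = 13.55172
840 = 844/(1 + 13.55172·e^(−r·31)) → e^(−31r) = (1.00476 − 1)/13.55172 = 0.000351
r = −ln(0.000351)/31 = 7.95362/31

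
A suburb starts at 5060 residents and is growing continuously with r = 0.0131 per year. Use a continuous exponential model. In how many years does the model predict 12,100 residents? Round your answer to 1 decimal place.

12100 = 5060 · e^(0.0131·t)
t = ln(12100/5060) / 0.0131 = ln(2.3913) / 0.0131 = 0.87184 / 0.0131

t ≈ 66.6 years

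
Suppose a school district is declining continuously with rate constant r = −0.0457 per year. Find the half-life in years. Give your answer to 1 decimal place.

half-life = ln(2) / |r| = 0.69315 / 0.0457

half-life ≈ 15.2 years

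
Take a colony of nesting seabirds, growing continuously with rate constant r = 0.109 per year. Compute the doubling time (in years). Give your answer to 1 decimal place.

doubling time ≈ 6.4 years

doubling time = ln(2) / |r| = 0.69315 / 0.109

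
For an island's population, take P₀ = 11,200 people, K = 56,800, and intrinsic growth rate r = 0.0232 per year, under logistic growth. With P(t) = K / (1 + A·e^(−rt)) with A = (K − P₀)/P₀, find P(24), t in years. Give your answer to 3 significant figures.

≈ 17,000 people

A = (56800 − 11200)/11200 = 4.07143
P(24) = 56800 / (1 + 4.07143·e^(−0.0232·24)) = 56800 / (1 + 4.07143·0.57304)
= 56800 / 3.33309 ≈ 17041.24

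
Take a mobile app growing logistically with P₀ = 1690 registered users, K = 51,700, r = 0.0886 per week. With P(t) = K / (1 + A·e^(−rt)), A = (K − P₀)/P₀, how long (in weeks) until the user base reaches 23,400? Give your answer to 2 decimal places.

A = (51700 − 1690)/1690 = 29.59172
23400 = 51700/(1 + 29.59172·e^(−0.0886t)) → 1 + 29.59172·e^(−0.0886t) = 2.2094
e^(−0.0886t) = 0.04087 → t = ln(24.46806)/0.0886 = 3.19737/0.0886

t ≈ 36.09 weeks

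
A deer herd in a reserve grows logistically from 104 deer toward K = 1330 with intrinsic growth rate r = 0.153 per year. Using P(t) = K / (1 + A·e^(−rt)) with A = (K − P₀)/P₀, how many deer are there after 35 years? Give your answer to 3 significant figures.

≈ 1,260 deer

A = (1330 − 104)/104 = 11.78846
P(35) = 1330 / (1 + 11.78846·e^(−0.153·35)) = 1330 / (1 + 11.78846·0.004724)
= 1330 / 1.05569 ≈ 1259.83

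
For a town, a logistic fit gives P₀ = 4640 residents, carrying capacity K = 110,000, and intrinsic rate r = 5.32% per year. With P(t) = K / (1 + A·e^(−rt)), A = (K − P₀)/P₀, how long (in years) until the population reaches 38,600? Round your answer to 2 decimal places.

A = (110000 − 4640)/4640 = 22.7069
38600 = 110000/(1 + 22.7069·e^(−0.0532t)) → 1 + 22.7069·e^(−0.0532t) = 2.84974
e^(−0.0532t) = 0.081462 → t = ln(12.27572)/0.0532 = 2.50762/0.0532

t ≈ 47.14 years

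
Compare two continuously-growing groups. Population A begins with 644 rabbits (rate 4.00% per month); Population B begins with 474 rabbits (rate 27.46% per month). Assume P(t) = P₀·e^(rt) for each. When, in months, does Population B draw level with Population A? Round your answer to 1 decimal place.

644·e^(0.04t) = 474·e^(0.2746t)
644/474 = e^((0.2746 − 0.04)t) → ln(1.35865) = 0.2346·t
t = 0.30649 / 0.2346

t ≈ 1.3 months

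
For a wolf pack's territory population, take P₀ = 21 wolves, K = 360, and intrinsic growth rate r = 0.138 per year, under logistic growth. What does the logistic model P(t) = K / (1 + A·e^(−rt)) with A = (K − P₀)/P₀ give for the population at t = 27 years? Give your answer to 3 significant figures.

A = (360 − 21)/21 = 16.14286
P(27) = 360 / (1 + 16.14286·e^(−0.138·27)) = 360 / (1 + 16.14286·0.024089)
= 360 / 1.38887 ≈ 259.2

≈ 259 wolves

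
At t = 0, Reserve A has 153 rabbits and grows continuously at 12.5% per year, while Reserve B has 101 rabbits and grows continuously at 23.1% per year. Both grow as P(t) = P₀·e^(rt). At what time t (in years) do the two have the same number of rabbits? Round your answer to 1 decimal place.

t ≈ 3.9 years

153·e^(0.125t) = 101·e^(0.231t)
153/101 = e^((0.231 − 0.125)t) → ln(1.51485) = 0.106·t
t = 0.41532 / 0.106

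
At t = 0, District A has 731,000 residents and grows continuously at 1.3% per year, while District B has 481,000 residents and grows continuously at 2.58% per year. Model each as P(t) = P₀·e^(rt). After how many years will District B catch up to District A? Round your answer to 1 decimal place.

731000·e^(0.013t) = 481000·e^(0.0258t)
731000/481000 = e^((0.0258 − 0.013)t) → ln(1.51975) = 0.0128·t
t = 0.41855 / 0.0128

t ≈ 32.7 years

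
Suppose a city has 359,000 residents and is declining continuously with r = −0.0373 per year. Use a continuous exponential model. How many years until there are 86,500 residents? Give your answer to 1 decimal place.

t ≈ 38.2 years

86500 = 359000 · e^(-0.0373·t)
t = ln(86500/359000) / -0.0373 = ln(0.24095) / -0.0373 = -1.42318 / -0.0373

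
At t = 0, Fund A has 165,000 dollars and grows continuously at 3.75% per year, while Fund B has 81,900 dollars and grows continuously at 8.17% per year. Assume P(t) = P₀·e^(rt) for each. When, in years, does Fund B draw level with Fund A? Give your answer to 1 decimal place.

165000·e^(0.0375t) = 81900·e^(0.0817t)
165000/81900 = e^((0.0817 − 0.0375)t) → ln(2.01465) = 0.0442·t
t = 0.70045 / 0.0442

t ≈ 15.8 years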